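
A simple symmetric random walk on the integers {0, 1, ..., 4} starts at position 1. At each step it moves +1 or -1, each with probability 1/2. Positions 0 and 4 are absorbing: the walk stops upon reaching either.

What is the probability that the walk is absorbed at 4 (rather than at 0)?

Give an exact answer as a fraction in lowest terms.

Answer: 1/4

Derivation:
Symmetric walk (p = 1/2): the harmonic-function argument gives P(hit 4 before 0 | start at 1) = a/N.
P = 1/4 = 1/4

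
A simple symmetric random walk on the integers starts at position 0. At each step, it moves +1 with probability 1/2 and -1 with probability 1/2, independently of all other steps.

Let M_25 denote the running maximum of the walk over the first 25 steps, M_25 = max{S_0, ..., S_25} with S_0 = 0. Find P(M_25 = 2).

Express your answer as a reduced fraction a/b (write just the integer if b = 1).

Answer: 557175/4194304

Derivation:
Let M_25 = max(S_0,...,S_25). Use the reflection principle: for j ≥ 1, #{paths with M_25 ≥ j} = #{S_25 ≥ j} + #{S_25 ≥ j+1}.
By reflection, #{M_25 ≥ 2} = #{S_25 ≥ 2} + #{S_25 ≥ 3} = 11576916 + 11576916 = 23153832.
#{M_25 ≥ 3} = #{S_25 ≥ 3} + #{S_25 ≥ 4} = 11576916 + 7119516 = 18696432.
#{M_25 = 2} = 23153832 - 18696432 = 4457400.
P(M_25 = 2) = 4457400/33554432 = 557175/4194304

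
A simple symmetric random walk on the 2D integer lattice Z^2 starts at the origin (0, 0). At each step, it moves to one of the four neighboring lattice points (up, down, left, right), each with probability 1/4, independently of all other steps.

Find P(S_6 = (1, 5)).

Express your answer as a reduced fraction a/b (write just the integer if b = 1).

Let h be the number of horizontal steps (so 6-h are vertical). To end at (1,5) need (h+1)/2 right-steps and ((6-h)+5)/2 up-steps.
Sum over h with 1 ≤ h ≤ 1, h ≡ 1 (mod 2), 6-h ≡ 1 (mod 2):
h=1: C(6,1)·C(1,1)·C(5,5) = 6·1·1 = 6
Total favorable: 6
Total paths: 4^6 = 4096
P = 6/4096 = 3/2048

Answer: 3/2048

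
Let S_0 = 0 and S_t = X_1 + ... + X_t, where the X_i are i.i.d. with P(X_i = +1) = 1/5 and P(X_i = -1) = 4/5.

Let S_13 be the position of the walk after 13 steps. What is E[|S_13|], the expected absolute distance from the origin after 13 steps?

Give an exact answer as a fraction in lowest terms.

Answer: 1909111893/244140625

Derivation:
S_13 takes values m ≡ 1 (mod 2) with |m| ≤ 13; P(S_13=m) = C(13,(13+m)/2) · (1/5)^((13+m)/2) · (4/5)^((13-m)/2).
Distribution: P(S=-13)=67108864/1220703125, P(S=-11)=218103808/1220703125, P(S=-9)=327155712/1220703125, P(S=-7)=299892736/1220703125, P(S=-5)=37486592/244140625, P(S=-3)=84344832/1220703125, P(S=-1)=28114944/1220703125, P(S=1)=7028736/1220703125, P(S=3)=1317888/1220703125, P(S=5)=36608/244140625, P(S=7)=18304/1220703125, P(S=9)=1248/1220703125, P(S=11)=52/1220703125, P(S=13)=1/1220703125
E[|S_13|] = Σ_m |m|·P(S_13=m) = 1909111893/244140625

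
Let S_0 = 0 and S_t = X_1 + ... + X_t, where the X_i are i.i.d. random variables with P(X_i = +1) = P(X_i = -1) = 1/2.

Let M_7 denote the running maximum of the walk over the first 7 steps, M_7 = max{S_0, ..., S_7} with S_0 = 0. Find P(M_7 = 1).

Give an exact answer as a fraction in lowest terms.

Let M_7 = max(S_0,...,S_7). Use the reflection principle: for j ≥ 1, #{paths with M_7 ≥ j} = #{S_7 ≥ j} + #{S_7 ≥ j+1}.
By reflection, #{M_7 ≥ 1} = #{S_7 ≥ 1} + #{S_7 ≥ 2} = 64 + 29 = 93.
#{M_7 ≥ 2} = #{S_7 ≥ 2} + #{S_7 ≥ 3} = 29 + 29 = 58.
#{M_7 = 1} = 93 - 58 = 35.
P(M_7 = 1) = 35/128 = 35/128

Answer: 35/128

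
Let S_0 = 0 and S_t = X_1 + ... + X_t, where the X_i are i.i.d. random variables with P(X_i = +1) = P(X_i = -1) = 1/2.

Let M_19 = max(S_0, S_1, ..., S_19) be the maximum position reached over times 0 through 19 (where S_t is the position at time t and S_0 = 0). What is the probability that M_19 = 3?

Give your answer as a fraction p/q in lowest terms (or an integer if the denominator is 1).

Let M_19 = max(S_0,...,S_19). Use the reflection principle: for j ≥ 1, #{paths with M_19 ≥ j} = #{S_19 ≥ j} + #{S_19 ≥ j+1}.
By reflection, #{M_19 ≥ 3} = #{S_19 ≥ 3} + #{S_19 ≥ 4} = 169766 + 94184 = 263950.
#{M_19 ≥ 4} = #{S_19 ≥ 4} + #{S_19 ≥ 5} = 94184 + 94184 = 188368.
#{M_19 = 3} = 263950 - 188368 = 75582.
P(M_19 = 3) = 75582/524288 = 37791/262144

Answer: 37791/262144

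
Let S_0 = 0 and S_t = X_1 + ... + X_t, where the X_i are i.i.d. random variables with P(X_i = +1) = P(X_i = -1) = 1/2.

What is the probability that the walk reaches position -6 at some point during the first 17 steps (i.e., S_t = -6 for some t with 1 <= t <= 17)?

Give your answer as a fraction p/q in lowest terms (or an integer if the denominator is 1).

Count via complement. Let g(t,s) = #length-t paths at position s with S_1..S_t all ≠ -6.
g(t,s) = g(t-1,s-1) + g(t-1,s+1) for s ≠ -6; g(t,-6) = 0.
t=0: g(0,0)=1
t=1: g(1,-1)=1 g(1,1)=1
t=2: g(2,-2)=1 g(2,0)=2 g(2,2)=1
t=3: g(3,-3)=1 g(3,-1)=3 g(3,1)=3 g(3,3)=1
t=4: g(4,-4)=1 g(4,-2)=4 g(4,0)=6 g(4,2)=4 g(4,4)=1
t=5: g(5,-5)=1 g(5,-3)=5 g(5,-1)=10 g(5,1)=10 g(5,3)=5 g(5,5)=1
t=6: g(6,-4)=6 g(6,-2)=15 g(6,0)=20 g(6,2)=15 g(6,4)=6 g(6,6)=1
t=7: g(7,-5)=6 g(7,-3)=21 g(7,-1)=35 g(7,1)=35 g(7,3)=21 g(7,5)=7 g(7,7)=1
t=8: g(8,-4)=27 g(8,-2)=56 g(8,0)=70 g(8,2)=56 g(8,4)=28 g(8,6)=8 g(8,8)=1
t=9: g(9,-5)=27 g(9,-3)=83 g(9,-1)=126 g(9,1)=126 g(9,3)=84 g(9,5)=36 g(9,7)=9 g(9,9)=1
t=10: g(10,-4)=110 g(10,-2)=209 g(10,0)=252 g(10,2)=210 g(10,4)=120 g(10,6)=45 g(10,8)=10 g(10,10)=1
t=11: g(11,-5)=110 g(11,-3)=319 g(11,-1)=461 g(11,1)=462 g(11,3)=330 g(11,5)=165 g(11,7)=55 g(11,9)=11 g(11,11)=1
t=12: g(12,-4)=429 g(12,-2)=780 g(12,0)=923 g(12,2)=792 g(12,4)=495 g(12,6)=220 g(12,8)=66 g(12,10)=12 g(12,12)=1
t=13: g(13,-5)=429 g(13,-3)=1209 g(13,-1)=1703 g(13,1)=1715 g(13,3)=1287 g(13,5)=715 g(13,7)=286 g(13,9)=78 g(13,11)=13 g(13,13)=1
t=14: g(14,-4)=1638 g(14,-2)=2912 g(14,0)=3418 g(14,2)=3002 g(14,4)=2002 g(14,6)=1001 g(14,8)=364 g(14,10)=91 g(14,12)=14 g(14,14)=1
t=15: g(15,-5)=1638 g(15,-3)=4550 g(15,-1)=6330 g(15,1)=6420 g(15,3)=5004 g(15,5)=3003 g(15,7)=1365 g(15,9)=455 g(15,11)=105 g(15,13)=15 g(15,15)=1
t=16: g(16,-4)=6188 g(16,-2)=10880 g(16,0)=12750 g(16,2)=11424 g(16,4)=8007 g(16,6)=4368 g(16,8)=1820 g(16,10)=560 g(16,12)=120 g(16,14)=16 g(16,16)=1
t=17: g(17,-5)=6188 g(17,-3)=17068 g(17,-1)=23630 g(17,1)=24174 g(17,3)=19431 g(17,5)=12375 g(17,7)=6188 g(17,9)=2380 g(17,11)=680 g(17,13)=136 g(17,15)=17 g(17,17)=1
Paths never hitting -6: Σ_s g(17,s) = 112268
Paths hitting -6: 2^17 - 112268 = 18804
P = 18804/131072 = 4701/32768

Answer: 4701/32768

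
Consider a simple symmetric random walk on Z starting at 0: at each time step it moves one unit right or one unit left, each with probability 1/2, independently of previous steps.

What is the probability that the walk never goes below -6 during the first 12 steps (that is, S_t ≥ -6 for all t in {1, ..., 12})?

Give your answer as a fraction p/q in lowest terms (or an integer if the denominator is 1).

Let f(t,s) = #length-t paths at position s with S_1..S_t all ≥ -6.
f(t,s) = f(t-1,s-1) + f(t-1,s+1) for s ≥ -6; f(t,s) = 0 for s < -6.
t=0: f(0,0)=1
t=1: f(1,-1)=1 f(1,1)=1
t=2: f(2,-2)=1 f(2,0)=2 f(2,2)=1
t=3: f(3,-3)=1 f(3,-1)=3 f(3,1)=3 f(3,3)=1
t=4: f(4,-4)=1 f(4,-2)=4 f(4,0)=6 f(4,2)=4 f(4,4)=1
t=5: f(5,-5)=1 f(5,-3)=5 f(5,-1)=10 f(5,1)=10 f(5,3)=5 f(5,5)=1
t=6: f(6,-6)=1 f(6,-4)=6 f(6,-2)=15 f(6,0)=20 f(6,2)=15 f(6,4)=6 f(6,6)=1
t=7: f(7,-5)=7 f(7,-3)=21 f(7,-1)=35 f(7,1)=35 f(7,3)=21 f(7,5)=7 f(7,7)=1
t=8: f(8,-6)=7 f(8,-4)=28 f(8,-2)=56 f(8,0)=70 f(8,2)=56 f(8,4)=28 f(8,6)=8 f(8,8)=1
t=9: f(9,-5)=35 f(9,-3)=84 f(9,-1)=126 f(9,1)=126 f(9,3)=84 f(9,5)=36 f(9,7)=9 f(9,9)=1
t=10: f(10,-6)=35 f(10,-4)=119 f(10,-2)=210 f(10,0)=252 f(10,2)=210 f(10,4)=120 f(10,6)=45 f(10,8)=10 f(10,10)=1
t=11: f(11,-5)=154 f(11,-3)=329 f(11,-1)=462 f(11,1)=462 f(11,3)=330 f(11,5)=165 f(11,7)=55 f(11,9)=11 f(11,11)=1
t=12: f(12,-6)=154 f(12,-4)=483 f(12,-2)=791 f(12,0)=924 f(12,2)=792 f(12,4)=495 f(12,6)=220 f(12,8)=66 f(12,10)=12 f(12,12)=1
Σ_s f(12,s) = 3938
P = 3938/4096 = 1969/2048

Answer: 1969/2048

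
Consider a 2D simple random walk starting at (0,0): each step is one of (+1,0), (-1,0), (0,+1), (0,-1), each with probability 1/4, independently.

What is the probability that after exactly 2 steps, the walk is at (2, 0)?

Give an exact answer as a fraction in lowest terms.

Answer: 1/16

Derivation:
Let h be the number of horizontal steps (so 2-h are vertical). To end at (2,0) need (h+2)/2 right-steps and ((2-h)+0)/2 up-steps.
Sum over h with 2 ≤ h ≤ 2, h ≡ 0 (mod 2), 2-h ≡ 0 (mod 2):
h=2: C(2,2)·C(2,2)·C(0,0) = 1·1·1 = 1
Total favorable: 1
Total paths: 4^2 = 16
P = 1/16 = 1/16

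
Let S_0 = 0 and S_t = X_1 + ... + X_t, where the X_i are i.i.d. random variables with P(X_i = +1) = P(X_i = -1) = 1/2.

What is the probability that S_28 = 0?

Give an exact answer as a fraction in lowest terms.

To return to 0 after 28 steps: need exactly 14 steps of +1 and 14 of -1.
Favorable paths: C(28,14) = 40116600
Total paths: 2^28 = 268435456
P = 40116600/268435456 = 5014575/33554432

Answer: 5014575/33554432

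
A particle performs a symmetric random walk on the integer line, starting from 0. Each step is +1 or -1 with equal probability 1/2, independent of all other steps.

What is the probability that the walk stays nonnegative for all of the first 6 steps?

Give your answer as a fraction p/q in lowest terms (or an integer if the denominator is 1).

Answer: 5/16

Derivation:
Let f(t,s) = #length-t paths at position s with S_1..S_t all ≥ 0.
f(t,s) = f(t-1,s-1) + f(t-1,s+1) for s ≥ 0; f(t,s) = 0 for s < 0.
t=0: f(0,0)=1
t=1: f(1,1)=1
t=2: f(2,0)=1 f(2,2)=1
t=3: f(3,1)=2 f(3,3)=1
t=4: f(4,0)=2 f(4,2)=3 f(4,4)=1
t=5: f(5,1)=5 f(5,3)=4 f(5,5)=1
t=6: f(6,0)=5 f(6,2)=9 f(6,4)=5 f(6,6)=1
Σ_s f(6,s) = 20
P = 20/64 = 5/16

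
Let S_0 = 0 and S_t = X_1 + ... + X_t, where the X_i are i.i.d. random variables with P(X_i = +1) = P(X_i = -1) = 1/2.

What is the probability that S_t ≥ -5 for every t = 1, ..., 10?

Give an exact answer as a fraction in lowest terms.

Answer: 957/1024

Derivation:
Let f(t,s) = #length-t paths at position s with S_1..S_t all ≥ -5.
f(t,s) = f(t-1,s-1) + f(t-1,s+1) for s ≥ -5; f(t,s) = 0 for s < -5.
t=0: f(0,0)=1
t=1: f(1,-1)=1 f(1,1)=1
t=2: f(2,-2)=1 f(2,0)=2 f(2,2)=1
t=3: f(3,-3)=1 f(3,-1)=3 f(3,1)=3 f(3,3)=1
t=4: f(4,-4)=1 f(4,-2)=4 f(4,0)=6 f(4,2)=4 f(4,4)=1
t=5: f(5,-5)=1 f(5,-3)=5 f(5,-1)=10 f(5,1)=10 f(5,3)=5 f(5,5)=1
t=6: f(6,-4)=6 f(6,-2)=15 f(6,0)=20 f(6,2)=15 f(6,4)=6 f(6,6)=1
t=7: f(7,-5)=6 f(7,-3)=21 f(7,-1)=35 f(7,1)=35 f(7,3)=21 f(7,5)=7 f(7,7)=1
t=8: f(8,-4)=27 f(8,-2)=56 f(8,0)=70 f(8,2)=56 f(8,4)=28 f(8,6)=8 f(8,8)=1
t=9: f(9,-5)=27 f(9,-3)=83 f(9,-1)=126 f(9,1)=126 f(9,3)=84 f(9,5)=36 f(9,7)=9 f(9,9)=1
t=10: f(10,-4)=110 f(10,-2)=209 f(10,0)=252 f(10,2)=210 f(10,4)=120 f(10,6)=45 f(10,8)=10 f(10,10)=1
Σ_s f(10,s) = 957
P = 957/1024 = 957/1024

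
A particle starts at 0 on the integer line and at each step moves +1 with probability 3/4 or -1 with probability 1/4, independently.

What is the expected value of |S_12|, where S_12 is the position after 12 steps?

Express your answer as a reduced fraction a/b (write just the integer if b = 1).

S_12 takes values m ≡ 0 (mod 2) with |m| ≤ 12; P(S_12=m) = C(12,(12+m)/2) · (3/4)^((12+m)/2) · (1/4)^((12-m)/2).
Distribution: P(S=-12)=1/16777216, P(S=-10)=9/4194304, P(S=-8)=297/8388608, P(S=-6)=1485/4194304, P(S=-4)=40095/16777216, P(S=-2)=24057/2097152, P(S=0)=168399/4194304, P(S=2)=216513/2097152, P(S=4)=3247695/16777216, P(S=6)=1082565/4194304, P(S=8)=1948617/8388608, P(S=10)=531441/4194304, P(S=12)=531441/16777216
E[|S_12|] = Σ_m |m|·P(S_12=m) = 6364713/1048576

Answer: 6364713/1048576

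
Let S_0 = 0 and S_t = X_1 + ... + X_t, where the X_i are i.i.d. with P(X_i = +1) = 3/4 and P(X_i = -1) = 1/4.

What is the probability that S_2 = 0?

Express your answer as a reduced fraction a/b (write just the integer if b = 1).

To be at 0 after 2 steps: need exactly 1 step of +1 and 1 of -1.
Number of such sequences: C(2,1) = 2
Each has probability (3/4)^1 · (1/4)^1 = 3/16
P = 2 · 3/16 = 3/8

Answer: 3/8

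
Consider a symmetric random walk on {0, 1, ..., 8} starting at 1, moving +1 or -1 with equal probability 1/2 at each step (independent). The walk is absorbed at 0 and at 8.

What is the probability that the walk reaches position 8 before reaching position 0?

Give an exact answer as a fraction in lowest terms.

Answer: 1/8

Derivation:
Symmetric walk (p = 1/2): the harmonic-function argument gives P(hit 8 before 0 | start at 1) = a/N.
P = 1/8 = 1/8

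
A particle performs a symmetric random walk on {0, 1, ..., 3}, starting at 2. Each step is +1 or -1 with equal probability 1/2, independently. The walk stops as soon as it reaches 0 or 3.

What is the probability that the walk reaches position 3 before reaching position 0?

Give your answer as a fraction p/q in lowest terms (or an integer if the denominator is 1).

Symmetric walk (p = 1/2): the harmonic-function argument gives P(hit 3 before 0 | start at 2) = a/N.
P = 2/3 = 2/3

Answer: 2/3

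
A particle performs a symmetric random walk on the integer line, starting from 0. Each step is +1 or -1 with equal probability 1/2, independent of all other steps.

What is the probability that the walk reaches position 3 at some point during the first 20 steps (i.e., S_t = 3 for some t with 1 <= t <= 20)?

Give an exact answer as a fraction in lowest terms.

Answer: 131975/262144

Derivation:
Count via complement. Let g(t,s) = #length-t paths at position s with S_1..S_t all ≠ 3.
g(t,s) = g(t-1,s-1) + g(t-1,s+1) for s ≠ 3; g(t,3) = 0.
t=0: g(0,0)=1
t=1: g(1,-1)=1 g(1,1)=1
t=2: g(2,-2)=1 g(2,0)=2 g(2,2)=1
t=3: g(3,-3)=1 g(3,-1)=3 g(3,1)=3
t=4: g(4,-4)=1 g(4,-2)=4 g(4,0)=6 g(4,2)=3
t=5: g(5,-5)=1 g(5,-3)=5 g(5,-1)=10 g(5,1)=9
t=6: g(6,-6)=1 g(6,-4)=6 g(6,-2)=15 g(6,0)=19 g(6,2)=9
t=7: g(7,-7)=1 g(7,-5)=7 g(7,-3)=21 g(7,-1)=34 g(7,1)=28
t=8: g(8,-8)=1 g(8,-6)=8 g(8,-4)=28 g(8,-2)=55 g(8,0)=62 g(8,2)=28
t=9: g(9,-9)=1 g(9,-7)=9 g(9,-5)=36 g(9,-3)=83 g(9,-1)=117 g(9,1)=90
t=10: g(10,-10)=1 g(10,-8)=10 g(10,-6)=45 g(10,-4)=119 g(10,-2)=200 g(10,0)=207 g(10,2)=90
t=11: g(11,-11)=1 g(11,-9)=11 g(11,-7)=55 g(11,-5)=164 g(11,-3)=319 g(11,-1)=407 g(11,1)=297
t=12: g(12,-12)=1 g(12,-10)=12 g(12,-8)=66 g(12,-6)=219 g(12,-4)=483 g(12,-2)=726 g(12,0)=704 g(12,2)=297
t=13: g(13,-13)=1 g(13,-11)=13 g(13,-9)=78 g(13,-7)=285 g(13,-5)=702 g(13,-3)=1209 g(13,-1)=1430 g(13,1)=1001
t=14: g(14,-14)=1 g(14,-12)=14 g(14,-10)=91 g(14,-8)=363 g(14,-6)=987 g(14,-4)=1911 g(14,-2)=2639 g(14,0)=2431 g(14,2)=1001
t=15: g(15,-15)=1 g(15,-13)=15 g(15,-11)=105 g(15,-9)=454 g(15,-7)=1350 g(15,-5)=2898 g(15,-3)=4550 g(15,-1)=5070 g(15,1)=3432
t=16: g(16,-16)=1 g(16,-14)=16 g(16,-12)=120 g(16,-10)=559 g(16,-8)=1804 g(16,-6)=4248 g(16,-4)=7448 g(16,-2)=9620 g(16,0)=8502 g(16,2)=3432
t=17: g(17,-17)=1 g(17,-15)=17 g(17,-13)=136 g(17,-11)=679 g(17,-9)=2363 g(17,-7)=6052 g(17,-5)=11696 g(17,-3)=17068 g(17,-1)=18122 g(17,1)=11934
t=18: g(18,-18)=1 g(18,-16)=18 g(18,-14)=153 g(18,-12)=815 g(18,-10)=3042 g(18,-8)=8415 g(18,-6)=17748 g(18,-4)=28764 g(18,-2)=35190 g(18,0)=30056 g(18,2)=11934
t=19: g(19,-19)=1 g(19,-17)=19 g(19,-15)=171 g(19,-13)=968 g(19,-11)=3857 g(19,-9)=11457 g(19,-7)=26163 g(19,-5)=46512 g(19,-3)=63954 g(19,-1)=65246 g(19,1)=41990
t=20: g(20,-20)=1 g(20,-18)=20 g(20,-16)=190 g(20,-14)=1139 g(20,-12)=4825 g(20,-10)=15314 g(20,-8)=37620 g(20,-6)=72675 g(20,-4)=110466 g(20,-2)=129200 g(20,0)=107236 g(20,2)=41990
Paths never hitting 3: Σ_s g(20,s) = 520676
Paths hitting 3: 2^20 - 520676 = 527900
P = 527900/1048576 = 131975/262144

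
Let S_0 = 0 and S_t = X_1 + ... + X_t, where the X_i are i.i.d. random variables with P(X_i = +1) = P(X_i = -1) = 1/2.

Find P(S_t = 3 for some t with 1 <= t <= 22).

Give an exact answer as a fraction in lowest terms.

Answer: 548895/1048576

Derivation:
Count via complement. Let g(t,s) = #length-t paths at position s with S_1..S_t all ≠ 3.
g(t,s) = g(t-1,s-1) + g(t-1,s+1) for s ≠ 3; g(t,3) = 0.
t=0: g(0,0)=1
t=1: g(1,-1)=1 g(1,1)=1
t=2: g(2,-2)=1 g(2,0)=2 g(2,2)=1
t=3: g(3,-3)=1 g(3,-1)=3 g(3,1)=3
t=4: g(4,-4)=1 g(4,-2)=4 g(4,0)=6 g(4,2)=3
t=5: g(5,-5)=1 g(5,-3)=5 g(5,-1)=10 g(5,1)=9
t=6: g(6,-6)=1 g(6,-4)=6 g(6,-2)=15 g(6,0)=19 g(6,2)=9
t=7: g(7,-7)=1 g(7,-5)=7 g(7,-3)=21 g(7,-1)=34 g(7,1)=28
t=8: g(8,-8)=1 g(8,-6)=8 g(8,-4)=28 g(8,-2)=55 g(8,0)=62 g(8,2)=28
t=9: g(9,-9)=1 g(9,-7)=9 g(9,-5)=36 g(9,-3)=83 g(9,-1)=117 g(9,1)=90
t=10: g(10,-10)=1 g(10,-8)=10 g(10,-6)=45 g(10,-4)=119 g(10,-2)=200 g(10,0)=207 g(10,2)=90
t=11: g(11,-11)=1 g(11,-9)=11 g(11,-7)=55 g(11,-5)=164 g(11,-3)=319 g(11,-1)=407 g(11,1)=297
t=12: g(12,-12)=1 g(12,-10)=12 g(12,-8)=66 g(12,-6)=219 g(12,-4)=483 g(12,-2)=726 g(12,0)=704 g(12,2)=297
t=13: g(13,-13)=1 g(13,-11)=13 g(13,-9)=78 g(13,-7)=285 g(13,-5)=702 g(13,-3)=1209 g(13,-1)=1430 g(13,1)=1001
t=14: g(14,-14)=1 g(14,-12)=14 g(14,-10)=91 g(14,-8)=363 g(14,-6)=987 g(14,-4)=1911 g(14,-2)=2639 g(14,0)=2431 g(14,2)=1001
t=15: g(15,-15)=1 g(15,-13)=15 g(15,-11)=105 g(15,-9)=454 g(15,-7)=1350 g(15,-5)=2898 g(15,-3)=4550 g(15,-1)=5070 g(15,1)=3432
t=16: g(16,-16)=1 g(16,-14)=16 g(16,-12)=120 g(16,-10)=559 g(16,-8)=1804 g(16,-6)=4248 g(16,-4)=7448 g(16,-2)=9620 g(16,0)=8502 g(16,2)=3432
t=17: g(17,-17)=1 g(17,-15)=17 g(17,-13)=136 g(17,-11)=679 g(17,-9)=2363 g(17,-7)=6052 g(17,-5)=11696 g(17,-3)=17068 g(17,-1)=18122 g(17,1)=11934
t=18: g(18,-18)=1 g(18,-16)=18 g(18,-14)=153 g(18,-12)=815 g(18,-10)=3042 g(18,-8)=8415 g(18,-6)=17748 g(18,-4)=28764 g(18,-2)=35190 g(18,0)=30056 g(18,2)=11934
t=19: g(19,-19)=1 g(19,-17)=19 g(19,-15)=171 g(19,-13)=968 g(19,-11)=3857 g(19,-9)=11457 g(19,-7)=26163 g(19,-5)=46512 g(19,-3)=63954 g(19,-1)=65246 g(19,1)=41990
t=20: g(20,-20)=1 g(20,-18)=20 g(20,-16)=190 g(20,-14)=1139 g(20,-12)=4825 g(20,-10)=15314 g(20,-8)=37620 g(20,-6)=72675 g(20,-4)=110466 g(20,-2)=129200 g(20,0)=107236 g(20,2)=41990
t=21: g(21,-21)=1 g(21,-19)=21 g(21,-17)=210 g(21,-15)=1329 g(21,-13)=5964 g(21,-11)=20139 g(21,-9)=52934 g(21,-7)=110295 g(21,-5)=183141 g(21,-3)=239666 g(21,-1)=236436 g(21,1)=149226
t=22: g(22,-22)=1 g(22,-20)=22 g(22,-18)=231 g(22,-16)=1539 g(22,-14)=7293 g(22,-12)=26103 g(22,-10)=73073 g(22,-8)=163229 g(22,-6)=293436 g(22,-4)=422807 g(22,-2)=476102 g(22,0)=385662 g(22,2)=149226
Paths never hitting 3: Σ_s g(22,s) = 1998724
Paths hitting 3: 2^22 - 1998724 = 2195580
P = 2195580/4194304 = 548895/1048576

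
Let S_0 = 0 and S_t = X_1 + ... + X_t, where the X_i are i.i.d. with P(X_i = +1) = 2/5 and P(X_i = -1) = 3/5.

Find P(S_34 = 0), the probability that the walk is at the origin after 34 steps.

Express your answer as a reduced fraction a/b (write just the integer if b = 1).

To be at 0 after 34 steps: need exactly 17 steps of +1 and 17 of -1.
Number of such sequences: C(34,17) = 2333606220
Each has probability (2/5)^17 · (3/5)^17 = 16926659444736/582076609134674072265625
P = 2333606220 · 16926659444736/582076609134674072265625 = 7900031552811535171584/116415321826934814453125

Answer: 7900031552811535171584/116415321826934814453125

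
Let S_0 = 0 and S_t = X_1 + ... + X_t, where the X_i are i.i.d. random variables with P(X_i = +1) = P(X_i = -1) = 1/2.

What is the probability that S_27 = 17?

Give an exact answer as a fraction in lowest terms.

Answer: 40365/67108864

Derivation:
To reach position 17 after 27 steps: need 22 steps of +1 and 5 of -1.
Favorable paths: C(27,22) = 80730
Total paths: 2^27 = 134217728
P = 80730/134217728 = 40365/67108864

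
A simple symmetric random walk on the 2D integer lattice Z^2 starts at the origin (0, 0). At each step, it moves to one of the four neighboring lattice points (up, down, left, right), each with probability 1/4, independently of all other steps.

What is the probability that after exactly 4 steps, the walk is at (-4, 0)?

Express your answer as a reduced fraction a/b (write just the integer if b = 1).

Answer: 1/256

Derivation:
Let h be the number of horizontal steps (so 4-h are vertical). To end at (-4,0) need (h-4)/2 right-steps and ((4-h)+0)/2 up-steps.
Sum over h with 4 ≤ h ≤ 4, h ≡ 0 (mod 2), 4-h ≡ 0 (mod 2):
h=4: C(4,4)·C(4,0)·C(0,0) = 1·1·1 = 1
Total favorable: 1
Total paths: 4^4 = 256
P = 1/256 = 1/256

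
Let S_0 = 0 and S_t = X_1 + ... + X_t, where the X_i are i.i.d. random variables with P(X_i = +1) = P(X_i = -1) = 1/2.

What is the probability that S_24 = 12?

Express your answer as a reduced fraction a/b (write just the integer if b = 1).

To reach position 12 after 24 steps: need 18 steps of +1 and 6 of -1.
Favorable paths: C(24,18) = 134596
Total paths: 2^24 = 16777216
P = 134596/16777216 = 33649/4194304

Answer: 33649/4194304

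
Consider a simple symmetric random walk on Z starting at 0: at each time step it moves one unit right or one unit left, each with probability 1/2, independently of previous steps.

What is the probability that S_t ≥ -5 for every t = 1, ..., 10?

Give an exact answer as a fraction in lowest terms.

Let f(t,s) = #length-t paths at position s with S_1..S_t all ≥ -5.
f(t,s) = f(t-1,s-1) + f(t-1,s+1) for s ≥ -5; f(t,s) = 0 for s < -5.
t=0: f(0,0)=1
t=1: f(1,-1)=1 f(1,1)=1
t=2: f(2,-2)=1 f(2,0)=2 f(2,2)=1
t=3: f(3,-3)=1 f(3,-1)=3 f(3,1)=3 f(3,3)=1
t=4: f(4,-4)=1 f(4,-2)=4 f(4,0)=6 f(4,2)=4 f(4,4)=1
t=5: f(5,-5)=1 f(5,-3)=5 f(5,-1)=10 f(5,1)=10 f(5,3)=5 f(5,5)=1
t=6: f(6,-4)=6 f(6,-2)=15 f(6,0)=20 f(6,2)=15 f(6,4)=6 f(6,6)=1
t=7: f(7,-5)=6 f(7,-3)=21 f(7,-1)=35 f(7,1)=35 f(7,3)=21 f(7,5)=7 f(7,7)=1
t=8: f(8,-4)=27 f(8,-2)=56 f(8,0)=70 f(8,2)=56 f(8,4)=28 f(8,6)=8 f(8,8)=1
t=9: f(9,-5)=27 f(9,-3)=83 f(9,-1)=126 f(9,1)=126 f(9,3)=84 f(9,5)=36 f(9,7)=9 f(9,9)=1
t=10: f(10,-4)=110 f(10,-2)=209 f(10,0)=252 f(10,2)=210 f(10,4)=120 f(10,6)=45 f(10,8)=10 f(10,10)=1
Σ_s f(10,s) = 957
P = 957/1024 = 957/1024

Answer: 957/1024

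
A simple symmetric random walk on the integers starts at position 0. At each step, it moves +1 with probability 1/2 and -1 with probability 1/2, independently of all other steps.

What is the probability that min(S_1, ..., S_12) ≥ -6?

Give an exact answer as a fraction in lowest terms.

Answer: 1969/2048

Derivation:
Let f(t,s) = #length-t paths at position s with S_1..S_t all ≥ -6.
f(t,s) = f(t-1,s-1) + f(t-1,s+1) for s ≥ -6; f(t,s) = 0 for s < -6.
t=0: f(0,0)=1
t=1: f(1,-1)=1 f(1,1)=1
t=2: f(2,-2)=1 f(2,0)=2 f(2,2)=1
t=3: f(3,-3)=1 f(3,-1)=3 f(3,1)=3 f(3,3)=1
t=4: f(4,-4)=1 f(4,-2)=4 f(4,0)=6 f(4,2)=4 f(4,4)=1
t=5: f(5,-5)=1 f(5,-3)=5 f(5,-1)=10 f(5,1)=10 f(5,3)=5 f(5,5)=1
t=6: f(6,-6)=1 f(6,-4)=6 f(6,-2)=15 f(6,0)=20 f(6,2)=15 f(6,4)=6 f(6,6)=1
t=7: f(7,-5)=7 f(7,-3)=21 f(7,-1)=35 f(7,1)=35 f(7,3)=21 f(7,5)=7 f(7,7)=1
t=8: f(8,-6)=7 f(8,-4)=28 f(8,-2)=56 f(8,0)=70 f(8,2)=56 f(8,4)=28 f(8,6)=8 f(8,8)=1
t=9: f(9,-5)=35 f(9,-3)=84 f(9,-1)=126 f(9,1)=126 f(9,3)=84 f(9,5)=36 f(9,7)=9 f(9,9)=1
t=10: f(10,-6)=35 f(10,-4)=119 f(10,-2)=210 f(10,0)=252 f(10,2)=210 f(10,4)=120 f(10,6)=45 f(10,8)=10 f(10,10)=1
t=11: f(11,-5)=154 f(11,-3)=329 f(11,-1)=462 f(11,1)=462 f(11,3)=330 f(11,5)=165 f(11,7)=55 f(11,9)=11 f(11,11)=1
t=12: f(12,-6)=154 f(12,-4)=483 f(12,-2)=791 f(12,0)=924 f(12,2)=792 f(12,4)=495 f(12,6)=220 f(12,8)=66 f(12,10)=12 f(12,12)=1
Σ_s f(12,s) = 3938
P = 3938/4096 = 1969/2048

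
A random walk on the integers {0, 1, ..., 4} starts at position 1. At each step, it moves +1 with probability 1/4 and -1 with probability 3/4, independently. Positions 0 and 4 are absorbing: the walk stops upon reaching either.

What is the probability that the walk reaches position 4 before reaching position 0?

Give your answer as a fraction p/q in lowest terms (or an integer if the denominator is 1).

Biased walk: p = 1/4, q = 3/4, r = q/p = 3
Gambler's ruin: P(hit 4 before 0 | start at 1) = (1 - r^a)/(1 - r^N)
r^1 = 3; r^4 = 81
P = (1 - 3) / (1 - 81) = -2 / -80 = 1/40

Answer: 1/40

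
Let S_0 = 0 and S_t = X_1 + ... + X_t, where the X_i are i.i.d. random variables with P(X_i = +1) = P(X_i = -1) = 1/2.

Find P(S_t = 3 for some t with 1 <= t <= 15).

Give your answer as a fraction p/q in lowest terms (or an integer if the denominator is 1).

Count via complement. Let g(t,s) = #length-t paths at position s with S_1..S_t all ≠ 3.
g(t,s) = g(t-1,s-1) + g(t-1,s+1) for s ≠ 3; g(t,3) = 0.
t=0: g(0,0)=1
t=1: g(1,-1)=1 g(1,1)=1
t=2: g(2,-2)=1 g(2,0)=2 g(2,2)=1
t=3: g(3,-3)=1 g(3,-1)=3 g(3,1)=3
t=4: g(4,-4)=1 g(4,-2)=4 g(4,0)=6 g(4,2)=3
t=5: g(5,-5)=1 g(5,-3)=5 g(5,-1)=10 g(5,1)=9
t=6: g(6,-6)=1 g(6,-4)=6 g(6,-2)=15 g(6,0)=19 g(6,2)=9
t=7: g(7,-7)=1 g(7,-5)=7 g(7,-3)=21 g(7,-1)=34 g(7,1)=28
t=8: g(8,-8)=1 g(8,-6)=8 g(8,-4)=28 g(8,-2)=55 g(8,0)=62 g(8,2)=28
t=9: g(9,-9)=1 g(9,-7)=9 g(9,-5)=36 g(9,-3)=83 g(9,-1)=117 g(9,1)=90
t=10: g(10,-10)=1 g(10,-8)=10 g(10,-6)=45 g(10,-4)=119 g(10,-2)=200 g(10,0)=207 g(10,2)=90
t=11: g(11,-11)=1 g(11,-9)=11 g(11,-7)=55 g(11,-5)=164 g(11,-3)=319 g(11,-1)=407 g(11,1)=297
t=12: g(12,-12)=1 g(12,-10)=12 g(12,-8)=66 g(12,-6)=219 g(12,-4)=483 g(12,-2)=726 g(12,0)=704 g(12,2)=297
t=13: g(13,-13)=1 g(13,-11)=13 g(13,-9)=78 g(13,-7)=285 g(13,-5)=702 g(13,-3)=1209 g(13,-1)=1430 g(13,1)=1001
t=14: g(14,-14)=1 g(14,-12)=14 g(14,-10)=91 g(14,-8)=363 g(14,-6)=987 g(14,-4)=1911 g(14,-2)=2639 g(14,0)=2431 g(14,2)=1001
t=15: g(15,-15)=1 g(15,-13)=15 g(15,-11)=105 g(15,-9)=454 g(15,-7)=1350 g(15,-5)=2898 g(15,-3)=4550 g(15,-1)=5070 g(15,1)=3432
Paths never hitting 3: Σ_s g(15,s) = 17875
Paths hitting 3: 2^15 - 17875 = 14893
P = 14893/32768 = 14893/32768

Answer: 14893/32768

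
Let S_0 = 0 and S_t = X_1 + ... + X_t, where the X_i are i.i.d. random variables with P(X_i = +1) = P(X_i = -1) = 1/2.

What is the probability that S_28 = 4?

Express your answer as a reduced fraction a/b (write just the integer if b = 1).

To reach position 4 after 28 steps: need 16 steps of +1 and 12 of -1.
Favorable paths: C(28,16) = 30421755
Total paths: 2^28 = 268435456
P = 30421755/268435456 = 30421755/268435456

Answer: 30421755/268435456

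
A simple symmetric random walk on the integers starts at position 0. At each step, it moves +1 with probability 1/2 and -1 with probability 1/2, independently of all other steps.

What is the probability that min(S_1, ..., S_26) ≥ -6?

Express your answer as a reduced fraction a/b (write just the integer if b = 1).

Let f(t,s) = #length-t paths at position s with S_1..S_t all ≥ -6.
f(t,s) = f(t-1,s-1) + f(t-1,s+1) for s ≥ -6; f(t,s) = 0 for s < -6.
t=0: f(0,0)=1
t=1: f(1,-1)=1 f(1,1)=1
t=2: f(2,-2)=1 f(2,0)=2 f(2,2)=1
t=3: f(3,-3)=1 f(3,-1)=3 f(3,1)=3 f(3,3)=1
t=4: f(4,-4)=1 f(4,-2)=4 f(4,0)=6 f(4,2)=4 f(4,4)=1
t=5: f(5,-5)=1 f(5,-3)=5 f(5,-1)=10 f(5,1)=10 f(5,3)=5 f(5,5)=1
t=6: f(6,-6)=1 f(6,-4)=6 f(6,-2)=15 f(6,0)=20 f(6,2)=15 f(6,4)=6 f(6,6)=1
t=7: f(7,-5)=7 f(7,-3)=21 f(7,-1)=35 f(7,1)=35 f(7,3)=21 f(7,5)=7 f(7,7)=1
t=8: f(8,-6)=7 f(8,-4)=28 f(8,-2)=56 f(8,0)=70 f(8,2)=56 f(8,4)=28 f(8,6)=8 f(8,8)=1
t=9: f(9,-5)=35 f(9,-3)=84 f(9,-1)=126 f(9,1)=126 f(9,3)=84 f(9,5)=36 f(9,7)=9 f(9,9)=1
t=10: f(10,-6)=35 f(10,-4)=119 f(10,-2)=210 f(10,0)=252 f(10,2)=210 f(10,4)=120 f(10,6)=45 f(10,8)=10 f(10,10)=1
t=11: f(11,-5)=154 f(11,-3)=329 f(11,-1)=462 f(11,1)=462 f(11,3)=330 f(11,5)=165 f(11,7)=55 f(11,9)=11 f(11,11)=1
t=12: f(12,-6)=154 f(12,-4)=483 f(12,-2)=791 f(12,0)=924 f(12,2)=792 f(12,4)=495 f(12,6)=220 f(12,8)=66 f(12,10)=12 f(12,12)=1
t=13: f(13,-5)=637 f(13,-3)=1274 f(13,-1)=1715 f(13,1)=1716 f(13,3)=1287 f(13,5)=715 f(13,7)=286 f(13,9)=78 f(13,11)=13 f(13,13)=1
t=14: f(14,-6)=637 f(14,-4)=1911 f(14,-2)=2989 f(14,0)=3431 f(14,2)=3003 f(14,4)=2002 f(14,6)=1001 f(14,8)=364 f(14,10)=91 f(14,12)=14 f(14,14)=1
t=15: f(15,-5)=2548 f(15,-3)=4900 f(15,-1)=6420 f(15,1)=6434 f(15,3)=5005 f(15,5)=3003 f(15,7)=1365 f(15,9)=455 f(15,11)=105 f(15,13)=15 f(15,15)=1
t=16: f(16,-6)=2548 f(16,-4)=7448 f(16,-2)=11320 f(16,0)=12854 f(16,2)=11439 f(16,4)=8008 f(16,6)=4368 f(16,8)=1820 f(16,10)=560 f(16,12)=120 f(16,14)=16 f(16,16)=1
t=17: f(17,-5)=9996 f(17,-3)=18768 f(17,-1)=24174 f(17,1)=24293 f(17,3)=19447 f(17,5)=12376 f(17,7)=6188 f(17,9)=2380 f(17,11)=680 f(17,13)=136 f(17,15)=17 f(17,17)=1
t=18: f(18,-6)=9996 f(18,-4)=28764 f(18,-2)=42942 f(18,0)=48467 f(18,2)=43740 f(18,4)=31823 f(18,6)=18564 f(18,8)=8568 f(18,10)=3060 f(18,12)=816 f(18,14)=153 f(18,16)=18 f(18,18)=1
t=19: f(19,-5)=38760 f(19,-3)=71706 f(19,-1)=91409 f(19,1)=92207 f(19,3)=75563 f(19,5)=50387 f(19,7)=27132 f(19,9)=11628 f(19,11)=3876 f(19,13)=969 f(19,15)=171 f(19,17)=19 f(19,19)=1
t=20: f(20,-6)=38760 f(20,-4)=110466 f(20,-2)=163115 f(20,0)=183616 f(20,2)=167770 f(20,4)=125950 f(20,6)=77519 f(20,8)=38760 f(20,10)=15504 f(20,12)=4845 f(20,14)=1140 f(20,16)=190 f(20,18)=20 f(20,20)=1
t=21: f(21,-5)=149226 f(21,-3)=273581 f(21,-1)=346731 f(21,1)=351386 f(21,3)=293720 f(21,5)=203469 f(21,7)=116279 f(21,9)=54264 f(21,11)=20349 f(21,13)=5985 f(21,15)=1330 f(21,17)=210 f(21,19)=21 f(21,21)=1
t=22: f(22,-6)=149226 f(22,-4)=422807 f(22,-2)=620312 f(22,0)=698117 f(22,2)=645106 f(22,4)=497189 f(22,6)=319748 f(22,8)=170543 f(22,10)=74613 f(22,12)=26334 f(22,14)=7315 f(22,16)=1540 f(22,18)=231 f(22,20)=22 f(22,22)=1
t=23: f(23,-5)=572033 f(23,-3)=1043119 f(23,-1)=1318429 f(23,1)=1343223 f(23,3)=1142295 f(23,5)=816937 f(23,7)=490291 f(23,9)=245156 f(23,11)=100947 f(23,13)=33649 f(23,15)=8855 f(23,17)=1771 f(23,19)=253 f(23,21)=23 f(23,23)=1
t=24: f(24,-6)=572033 f(24,-4)=1615152 f(24,-2)=2361548 f(24,0)=2661652 f(24,2)=2485518 f(24,4)=1959232 f(24,6)=1307228 f(24,8)=735447 f(24,10)=346103 f(24,12)=134596 f(24,14)=42504 f(24,16)=10626 f(24,18)=2024 f(24,20)=276 f(24,22)=24 f(24,24)=1
t=25: f(25,-5)=2187185 f(25,-3)=3976700 f(25,-1)=5023200 f(25,1)=5147170 f(25,3)=4444750 f(25,5)=3266460 f(25,7)=2042675 f(25,9)=1081550 f(25,11)=480699 f(25,13)=177100 f(25,15)=53130 f(25,17)=12650 f(25,19)=2300 f(25,21)=300 f(25,23)=25 f(25,25)=1
t=26: f(26,-6)=2187185 f(26,-4)=6163885 f(26,-2)=8999900 f(26,0)=10170370 f(26,2)=9591920 f(26,4)=7711210 f(26,6)=5309135 f(26,8)=3124225 f(26,10)=1562249 f(26,12)=657799 f(26,14)=230230 f(26,16)=65780 f(26,18)=14950 f(26,20)=2600 f(26,22)=325 f(26,24)=26 f(26,26)=1
Σ_s f(26,s) = 55791790
P = 55791790/67108864 = 27895895/33554432

Answer: 27895895/33554432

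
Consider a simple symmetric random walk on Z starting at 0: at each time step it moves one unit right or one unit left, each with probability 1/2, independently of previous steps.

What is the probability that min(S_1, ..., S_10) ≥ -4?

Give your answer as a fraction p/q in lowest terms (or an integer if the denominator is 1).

Answer: 57/64

Derivation:
Let f(t,s) = #length-t paths at position s with S_1..S_t all ≥ -4.
f(t,s) = f(t-1,s-1) + f(t-1,s+1) for s ≥ -4; f(t,s) = 0 for s < -4.
t=0: f(0,0)=1
t=1: f(1,-1)=1 f(1,1)=1
t=2: f(2,-2)=1 f(2,0)=2 f(2,2)=1
t=3: f(3,-3)=1 f(3,-1)=3 f(3,1)=3 f(3,3)=1
t=4: f(4,-4)=1 f(4,-2)=4 f(4,0)=6 f(4,2)=4 f(4,4)=1
t=5: f(5,-3)=5 f(5,-1)=10 f(5,1)=10 f(5,3)=5 f(5,5)=1
t=6: f(6,-4)=5 f(6,-2)=15 f(6,0)=20 f(6,2)=15 f(6,4)=6 f(6,6)=1
t=7: f(7,-3)=20 f(7,-1)=35 f(7,1)=35 f(7,3)=21 f(7,5)=7 f(7,7)=1
t=8: f(8,-4)=20 f(8,-2)=55 f(8,0)=70 f(8,2)=56 f(8,4)=28 f(8,6)=8 f(8,8)=1
t=9: f(9,-3)=75 f(9,-1)=125 f(9,1)=126 f(9,3)=84 f(9,5)=36 f(9,7)=9 f(9,9)=1
t=10: f(10,-4)=75 f(10,-2)=200 f(10,0)=251 f(10,2)=210 f(10,4)=120 f(10,6)=45 f(10,8)=10 f(10,10)=1
Σ_s f(10,s) = 912
P = 912/1024 = 57/64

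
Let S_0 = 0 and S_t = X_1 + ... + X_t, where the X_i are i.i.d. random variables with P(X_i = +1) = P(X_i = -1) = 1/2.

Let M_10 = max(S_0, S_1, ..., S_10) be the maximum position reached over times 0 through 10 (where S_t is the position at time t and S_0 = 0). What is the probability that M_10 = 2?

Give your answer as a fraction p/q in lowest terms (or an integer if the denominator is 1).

Answer: 105/512

Derivation:
Let M_10 = max(S_0,...,S_10). Use the reflection principle: for j ≥ 1, #{paths with M_10 ≥ j} = #{S_10 ≥ j} + #{S_10 ≥ j+1}.
By reflection, #{M_10 ≥ 2} = #{S_10 ≥ 2} + #{S_10 ≥ 3} = 386 + 176 = 562.
#{M_10 ≥ 3} = #{S_10 ≥ 3} + #{S_10 ≥ 4} = 176 + 176 = 352.
#{M_10 = 2} = 562 - 352 = 210.
P(M_10 = 2) = 210/1024 = 105/512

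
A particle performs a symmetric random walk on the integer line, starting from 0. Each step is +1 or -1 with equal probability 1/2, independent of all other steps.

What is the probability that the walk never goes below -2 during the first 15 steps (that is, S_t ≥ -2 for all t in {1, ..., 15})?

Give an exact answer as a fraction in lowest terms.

Answer: 17875/32768

Derivation:
Let f(t,s) = #length-t paths at position s with S_1..S_t all ≥ -2.
f(t,s) = f(t-1,s-1) + f(t-1,s+1) for s ≥ -2; f(t,s) = 0 for s < -2.
t=0: f(0,0)=1
t=1: f(1,-1)=1 f(1,1)=1
t=2: f(2,-2)=1 f(2,0)=2 f(2,2)=1
t=3: f(3,-1)=3 f(3,1)=3 f(3,3)=1
t=4: f(4,-2)=3 f(4,0)=6 f(4,2)=4 f(4,4)=1
t=5: f(5,-1)=9 f(5,1)=10 f(5,3)=5 f(5,5)=1
t=6: f(6,-2)=9 f(6,0)=19 f(6,2)=15 f(6,4)=6 f(6,6)=1
t=7: f(7,-1)=28 f(7,1)=34 f(7,3)=21 f(7,5)=7 f(7,7)=1
t=8: f(8,-2)=28 f(8,0)=62 f(8,2)=55 f(8,4)=28 f(8,6)=8 f(8,8)=1
t=9: f(9,-1)=90 f(9,1)=117 f(9,3)=83 f(9,5)=36 f(9,7)=9 f(9,9)=1
t=10: f(10,-2)=90 f(10,0)=207 f(10,2)=200 f(10,4)=119 f(10,6)=45 f(10,8)=10 f(10,10)=1
t=11: f(11,-1)=297 f(11,1)=407 f(11,3)=319 f(11,5)=164 f(11,7)=55 f(11,9)=11 f(11,11)=1
t=12: f(12,-2)=297 f(12,0)=704 f(12,2)=726 f(12,4)=483 f(12,6)=219 f(12,8)=66 f(12,10)=12 f(12,12)=1
t=13: f(13,-1)=1001 f(13,1)=1430 f(13,3)=1209 f(13,5)=702 f(13,7)=285 f(13,9)=78 f(13,11)=13 f(13,13)=1
t=14: f(14,-2)=1001 f(14,0)=2431 f(14,2)=2639 f(14,4)=1911 f(14,6)=987 f(14,8)=363 f(14,10)=91 f(14,12)=14 f(14,14)=1
t=15: f(15,-1)=3432 f(15,1)=5070 f(15,3)=4550 f(15,5)=2898 f(15,7)=1350 f(15,9)=454 f(15,11)=105 f(15,13)=15 f(15,15)=1
Σ_s f(15,s) = 17875
P = 17875/32768 = 17875/32768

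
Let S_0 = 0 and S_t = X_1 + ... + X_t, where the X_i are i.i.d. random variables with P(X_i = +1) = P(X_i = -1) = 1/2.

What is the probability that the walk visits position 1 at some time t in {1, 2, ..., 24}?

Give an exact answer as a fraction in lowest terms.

Answer: 3518265/4194304

Derivation:
Count via complement. Let g(t,s) = #length-t paths at position s with S_1..S_t all ≠ 1.
g(t,s) = g(t-1,s-1) + g(t-1,s+1) for s ≠ 1; g(t,1) = 0.
t=0: g(0,0)=1
t=1: g(1,-1)=1
t=2: g(2,-2)=1 g(2,0)=1
t=3: g(3,-3)=1 g(3,-1)=2
t=4: g(4,-4)=1 g(4,-2)=3 g(4,0)=2
t=5: g(5,-5)=1 g(5,-3)=4 g(5,-1)=5
t=6: g(6,-6)=1 g(6,-4)=5 g(6,-2)=9 g(6,0)=5
t=7: g(7,-7)=1 g(7,-5)=6 g(7,-3)=14 g(7,-1)=14
t=8: g(8,-8)=1 g(8,-6)=7 g(8,-4)=20 g(8,-2)=28 g(8,0)=14
t=9: g(9,-9)=1 g(9,-7)=8 g(9,-5)=27 g(9,-3)=48 g(9,-1)=42
t=10: g(10,-10)=1 g(10,-8)=9 g(10,-6)=35 g(10,-4)=75 g(10,-2)=90 g(10,0)=42
t=11: g(11,-11)=1 g(11,-9)=10 g(11,-7)=44 g(11,-5)=110 g(11,-3)=165 g(11,-1)=132
t=12: g(12,-12)=1 g(12,-10)=11 g(12,-8)=54 g(12,-6)=154 g(12,-4)=275 g(12,-2)=297 g(12,0)=132
t=13: g(13,-13)=1 g(13,-11)=12 g(13,-9)=65 g(13,-7)=208 g(13,-5)=429 g(13,-3)=572 g(13,-1)=429
t=14: g(14,-14)=1 g(14,-12)=13 g(14,-10)=77 g(14,-8)=273 g(14,-6)=637 g(14,-4)=1001 g(14,-2)=1001 g(14,0)=429
t=15: g(15,-15)=1 g(15,-13)=14 g(15,-11)=90 g(15,-9)=350 g(15,-7)=910 g(15,-5)=1638 g(15,-3)=2002 g(15,-1)=1430
t=16: g(16,-16)=1 g(16,-14)=15 g(16,-12)=104 g(16,-10)=440 g(16,-8)=1260 g(16,-6)=2548 g(16,-4)=3640 g(16,-2)=3432 g(16,0)=1430
t=17: g(17,-17)=1 g(17,-15)=16 g(17,-13)=119 g(17,-11)=544 g(17,-9)=1700 g(17,-7)=3808 g(17,-5)=6188 g(17,-3)=7072 g(17,-1)=4862
t=18: g(18,-18)=1 g(18,-16)=17 g(18,-14)=135 g(18,-12)=663 g(18,-10)=2244 g(18,-8)=5508 g(18,-6)=9996 g(18,-4)=13260 g(18,-2)=11934 g(18,0)=4862
t=19: g(19,-19)=1 g(19,-17)=18 g(19,-15)=152 g(19,-13)=798 g(19,-11)=2907 g(19,-9)=7752 g(19,-7)=15504 g(19,-5)=23256 g(19,-3)=25194 g(19,-1)=16796
t=20: g(20,-20)=1 g(20,-18)=19 g(20,-16)=170 g(20,-14)=950 g(20,-12)=3705 g(20,-10)=10659 g(20,-8)=23256 g(20,-6)=38760 g(20,-4)=48450 g(20,-2)=41990 g(20,0)=16796
t=21: g(21,-21)=1 g(21,-19)=20 g(21,-17)=189 g(21,-15)=1120 g(21,-13)=4655 g(21,-11)=14364 g(21,-9)=33915 g(21,-7)=62016 g(21,-5)=87210 g(21,-3)=90440 g(21,-1)=58786
t=22: g(22,-22)=1 g(22,-20)=21 g(22,-18)=209 g(22,-16)=1309 g(22,-14)=5775 g(22,-12)=19019 g(22,-10)=48279 g(22,-8)=95931 g(22,-6)=149226 g(22,-4)=177650 g(22,-2)=149226 g(22,0)=58786
t=23: g(23,-23)=1 g(23,-21)=22 g(23,-19)=230 g(23,-17)=1518 g(23,-15)=7084 g(23,-13)=24794 g(23,-11)=67298 g(23,-9)=144210 g(23,-7)=245157 g(23,-5)=326876 g(23,-3)=326876 g(23,-1)=208012
t=24: g(24,-24)=1 g(24,-22)=23 g(24,-20)=252 g(24,-18)=1748 g(24,-16)=8602 g(24,-14)=31878 g(24,-12)=92092 g(24,-10)=211508 g(24,-8)=389367 g(24,-6)=572033 g(24,-4)=653752 g(24,-2)=534888 g(24,0)=208012
Paths never hitting 1: Σ_s g(24,s) = 2704156
Paths hitting 1: 2^24 - 2704156 = 14073060
P = 14073060/16777216 = 3518265/4194304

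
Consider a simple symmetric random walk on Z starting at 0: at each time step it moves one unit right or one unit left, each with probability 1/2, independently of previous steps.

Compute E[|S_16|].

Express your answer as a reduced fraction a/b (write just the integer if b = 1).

S_16 takes values m ≡ 0 (mod 2) with |m| ≤ 16; P(S_16=m) = C(16,(16+m)/2)/2^16.
Total paths: 2^16 = 65536
Distribution: P(S=-16)=1/65536, P(S=-14)=16/65536, P(S=-12)=120/65536, P(S=-10)=560/65536, P(S=-8)=1820/65536, P(S=-6)=4368/65536, P(S=-4)=8008/65536, P(S=-2)=11440/65536, P(S=0)=12870/65536, P(S=2)=11440/65536, P(S=4)=8008/65536, P(S=6)=4368/65536, P(S=8)=1820/65536, P(S=10)=560/65536, P(S=12)=120/65536, P(S=14)=16/65536, P(S=16)=1/65536
E[|S_16|] = Σ_m |m|·P(S_16=m) = 205920/65536 = 6435/2048

Answer: 6435/2048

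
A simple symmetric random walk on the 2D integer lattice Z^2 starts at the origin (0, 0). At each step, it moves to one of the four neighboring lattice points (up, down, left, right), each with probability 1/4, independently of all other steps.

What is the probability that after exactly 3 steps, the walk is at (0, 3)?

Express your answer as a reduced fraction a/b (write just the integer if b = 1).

Let h be the number of horizontal steps (so 3-h are vertical). To end at (0,3) need (h+0)/2 right-steps and ((3-h)+3)/2 up-steps.
Sum over h with 0 ≤ h ≤ 0, h ≡ 0 (mod 2), 3-h ≡ 1 (mod 2):
h=0: C(3,0)·C(0,0)·C(3,3) = 1·1·1 = 1
Total favorable: 1
Total paths: 4^3 = 64
P = 1/64 = 1/64

Answer: 1/64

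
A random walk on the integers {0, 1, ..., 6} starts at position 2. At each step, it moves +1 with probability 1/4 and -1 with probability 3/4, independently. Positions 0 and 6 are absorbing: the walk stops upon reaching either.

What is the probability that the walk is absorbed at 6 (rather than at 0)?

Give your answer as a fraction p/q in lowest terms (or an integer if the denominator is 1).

Biased walk: p = 1/4, q = 3/4, r = q/p = 3
Gambler's ruin: P(hit 6 before 0 | start at 2) = (1 - r^a)/(1 - r^N)
r^2 = 9; r^6 = 729
P = (1 - 9) / (1 - 729) = -8 / -728 = 1/91

Answer: 1/91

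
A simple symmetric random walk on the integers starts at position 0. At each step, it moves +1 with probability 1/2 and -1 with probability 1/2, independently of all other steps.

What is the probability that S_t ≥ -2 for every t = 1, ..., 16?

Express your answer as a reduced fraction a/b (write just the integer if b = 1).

Let f(t,s) = #length-t paths at position s with S_1..S_t all ≥ -2.
f(t,s) = f(t-1,s-1) + f(t-1,s+1) for s ≥ -2; f(t,s) = 0 for s < -2.
t=0: f(0,0)=1
t=1: f(1,-1)=1 f(1,1)=1
t=2: f(2,-2)=1 f(2,0)=2 f(2,2)=1
t=3: f(3,-1)=3 f(3,1)=3 f(3,3)=1
t=4: f(4,-2)=3 f(4,0)=6 f(4,2)=4 f(4,4)=1
t=5: f(5,-1)=9 f(5,1)=10 f(5,3)=5 f(5,5)=1
t=6: f(6,-2)=9 f(6,0)=19 f(6,2)=15 f(6,4)=6 f(6,6)=1
t=7: f(7,-1)=28 f(7,1)=34 f(7,3)=21 f(7,5)=7 f(7,7)=1
t=8: f(8,-2)=28 f(8,0)=62 f(8,2)=55 f(8,4)=28 f(8,6)=8 f(8,8)=1
t=9: f(9,-1)=90 f(9,1)=117 f(9,3)=83 f(9,5)=36 f(9,7)=9 f(9,9)=1
t=10: f(10,-2)=90 f(10,0)=207 f(10,2)=200 f(10,4)=119 f(10,6)=45 f(10,8)=10 f(10,10)=1
t=11: f(11,-1)=297 f(11,1)=407 f(11,3)=319 f(11,5)=164 f(11,7)=55 f(11,9)=11 f(11,11)=1
t=12: f(12,-2)=297 f(12,0)=704 f(12,2)=726 f(12,4)=483 f(12,6)=219 f(12,8)=66 f(12,10)=12 f(12,12)=1
t=13: f(13,-1)=1001 f(13,1)=1430 f(13,3)=1209 f(13,5)=702 f(13,7)=285 f(13,9)=78 f(13,11)=13 f(13,13)=1
t=14: f(14,-2)=1001 f(14,0)=2431 f(14,2)=2639 f(14,4)=1911 f(14,6)=987 f(14,8)=363 f(14,10)=91 f(14,12)=14 f(14,14)=1
t=15: f(15,-1)=3432 f(15,1)=5070 f(15,3)=4550 f(15,5)=2898 f(15,7)=1350 f(15,9)=454 f(15,11)=105 f(15,13)=15 f(15,15)=1
t=16: f(16,-2)=3432 f(16,0)=8502 f(16,2)=9620 f(16,4)=7448 f(16,6)=4248 f(16,8)=1804 f(16,10)=559 f(16,12)=120 f(16,14)=16 f(16,16)=1
Σ_s f(16,s) = 35750
P = 35750/65536 = 17875/32768

Answer: 17875/32768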